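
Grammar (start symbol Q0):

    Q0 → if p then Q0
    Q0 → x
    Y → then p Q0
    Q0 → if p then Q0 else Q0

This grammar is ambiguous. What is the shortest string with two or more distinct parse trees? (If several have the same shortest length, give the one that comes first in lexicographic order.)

length 1: no string has ≥2 trees
length 4: no string has ≥2 trees
length 6: no string has ≥2 trees
length 7: no string has ≥2 trees
length 9: if p then if p then x else x has 2 parse trees

Two derivations of if p then if p then x else x:
  Q0 ⇒ if p then Q0 ⇒ if p then if p then Q0 else Q0 ⇒ if p then if p then x else Q0 ⇒ if p then if p then x else x
  Q0 ⇒ if p then Q0 else Q0 ⇒ if p then if p then Q0 else Q0 ⇒ if p then if p then x else Q0 ⇒ if p then if p then x else x

if p then if p then x else x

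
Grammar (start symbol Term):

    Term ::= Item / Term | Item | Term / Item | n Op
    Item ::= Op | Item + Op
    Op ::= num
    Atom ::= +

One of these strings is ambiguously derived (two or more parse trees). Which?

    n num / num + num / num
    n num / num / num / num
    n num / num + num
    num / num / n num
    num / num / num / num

n num / num + num / num: 1 tree
n num / num / num / num: 1 tree
n num / num + num: 1 tree
num / num / n num: 1 tree
num / num / num / num: 8 trees

num / num / num / num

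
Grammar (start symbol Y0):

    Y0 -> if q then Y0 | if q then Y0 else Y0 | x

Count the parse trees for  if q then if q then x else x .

2

Parse trees for if q then if q then x else x:
  [Y0 if q then [Y0 if q then [Y0 x] else [Y0 x]]]
  [Y0 if q then [Y0 if q then [Y0 x]] else [Y0 x]]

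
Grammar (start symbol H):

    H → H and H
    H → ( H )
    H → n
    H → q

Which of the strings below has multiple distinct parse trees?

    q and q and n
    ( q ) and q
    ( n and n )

q and q and n: 2 trees
( q ) and q: 1 tree
( n and n ): 1 tree

q and q and n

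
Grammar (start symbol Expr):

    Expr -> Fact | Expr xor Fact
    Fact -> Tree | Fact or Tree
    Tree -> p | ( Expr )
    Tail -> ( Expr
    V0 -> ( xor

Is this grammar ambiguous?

(Tail, V0 are unreachable from Expr, so their rules don't affect L(Expr).) The grammar is stratified — Expr handles 'xor' (left-recursive), Fact handles 'or', Tree atoms. Each operator has a fixed associativity and precedence level, so every string has one parse.

Unambiguous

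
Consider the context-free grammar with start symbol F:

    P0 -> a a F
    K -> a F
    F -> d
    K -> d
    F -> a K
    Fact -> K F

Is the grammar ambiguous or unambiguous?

Unambiguous

(P0, Fact are unreachable from F, so their rules don't affect L(F).) The reachable rules are right-linear with at most one rule per (nonterminal, next-terminal) pair. Each input token forces the next rule, so parsing is deterministic.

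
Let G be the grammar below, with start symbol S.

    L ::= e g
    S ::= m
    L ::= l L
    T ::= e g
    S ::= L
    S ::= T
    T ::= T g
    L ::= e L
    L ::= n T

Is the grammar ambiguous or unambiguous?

Ambiguous

Witness: e g

Derivation 1: S ⇒ L ⇒ e g
Derivation 2: S ⇒ T ⇒ e g

Two distinct leftmost derivations for the same string.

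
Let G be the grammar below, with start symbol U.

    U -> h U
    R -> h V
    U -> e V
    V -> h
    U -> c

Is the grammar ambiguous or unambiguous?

Unambiguous

(R is unreachable from U, so its rules don't affect L(U).) Each reachable nonterminal has at most one production per leading terminal, and all productions are right-linear; the derivation is determined token-by-token.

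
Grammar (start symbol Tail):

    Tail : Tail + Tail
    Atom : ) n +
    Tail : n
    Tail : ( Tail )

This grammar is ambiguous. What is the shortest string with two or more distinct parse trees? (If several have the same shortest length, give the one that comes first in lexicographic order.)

length 1: no string has ≥2 trees
length 3: no string has ≥2 trees
length 5: n + n + n has 2 parse trees

Two derivations of n + n + n:
  Tail ⇒ Tail + Tail ⇒ Tail + Tail + Tail ⇒ n + Tail + Tail ⇒ n + n + Tail ⇒ n + n + n
  Tail ⇒ Tail + Tail ⇒ n + Tail ⇒ n + Tail + Tail ⇒ n + n + Tail ⇒ n + n + n

n + n + n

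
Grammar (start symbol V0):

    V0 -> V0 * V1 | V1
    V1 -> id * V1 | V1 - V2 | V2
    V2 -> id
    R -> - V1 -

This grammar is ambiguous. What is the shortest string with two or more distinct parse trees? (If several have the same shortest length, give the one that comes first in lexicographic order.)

id * id

length 1: no string has ≥2 trees
length 3: id * id has 2 parse trees

Two derivations of id * id:
  V0 ⇒ V0 * V1 ⇒ V1 * V1 ⇒ V2 * V1 ⇒ id * V1 ⇒ id * V2 ⇒ id * id
  V0 ⇒ V1 ⇒ id * V1 ⇒ id * V2 ⇒ id * id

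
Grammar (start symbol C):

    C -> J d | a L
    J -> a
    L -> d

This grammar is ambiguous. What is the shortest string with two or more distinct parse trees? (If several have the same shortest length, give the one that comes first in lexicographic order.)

a d

length 2: a d has 2 parse trees

Two derivations of a d:
  C ⇒ J d ⇒ a d
  C ⇒ a L ⇒ a d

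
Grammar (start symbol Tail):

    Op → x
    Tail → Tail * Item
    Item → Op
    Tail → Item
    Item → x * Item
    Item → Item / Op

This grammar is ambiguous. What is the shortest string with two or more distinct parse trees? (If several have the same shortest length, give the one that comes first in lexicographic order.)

x * x

length 1: no string has ≥2 trees
length 3: x * x has 2 parse trees

Two derivations of x * x:
  Tail ⇒ Tail * Item ⇒ Item * Item ⇒ Op * Item ⇒ x * Item ⇒ x * Op ⇒ x * x
  Tail ⇒ Item ⇒ x * Item ⇒ x * Op ⇒ x * x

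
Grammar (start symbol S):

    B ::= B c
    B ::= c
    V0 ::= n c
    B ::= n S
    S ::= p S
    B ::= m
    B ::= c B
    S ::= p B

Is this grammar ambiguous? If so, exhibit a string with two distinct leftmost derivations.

Ambiguous

Witness: p c c

Derivation 1: S ⇒ p B ⇒ p B c ⇒ p c c
Derivation 2: S ⇒ p B ⇒ p c B ⇒ p c c

Two distinct leftmost derivations for the same string.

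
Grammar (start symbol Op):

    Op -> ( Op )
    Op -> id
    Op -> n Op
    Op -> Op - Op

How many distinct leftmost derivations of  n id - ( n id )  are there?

2

Parse trees for n id - ( n id ):
  [Op n [Op [Op id] - [Op ( [Op n [Op id]] )]]]
  [Op [Op n [Op id]] - [Op ( [Op n [Op id]] )]]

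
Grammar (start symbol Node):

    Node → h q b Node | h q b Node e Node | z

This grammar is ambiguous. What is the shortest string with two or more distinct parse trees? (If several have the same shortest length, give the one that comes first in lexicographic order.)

h q b h q b z e z

length 1: no string has ≥2 trees
length 4: no string has ≥2 trees
length 6: no string has ≥2 trees
length 7: no string has ≥2 trees
length 9: h q b h q b z e z has 2 parse trees

Two derivations of h q b h q b z e z:
  Node ⇒ h q b Node ⇒ h q b h q b Node e Node ⇒ h q b h q b z e Node ⇒ h q b h q b z e z
  Node ⇒ h q b Node e Node ⇒ h q b h q b Node e Node ⇒ h q b h q b z e Node ⇒ h q b h q b z e z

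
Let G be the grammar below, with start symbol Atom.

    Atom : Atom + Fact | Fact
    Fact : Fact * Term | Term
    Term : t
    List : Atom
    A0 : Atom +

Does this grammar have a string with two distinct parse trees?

Unambiguous

(List, A0 are unreachable from Atom, so their rules don't affect L(Atom).) The grammar is stratified — Atom handles '+' (left-recursive), Fact handles '*', Term atoms. Each operator has a fixed associativity and precedence level, so every string has one parse.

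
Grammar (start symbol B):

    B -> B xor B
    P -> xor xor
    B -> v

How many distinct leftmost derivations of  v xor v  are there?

Parse trees for v xor v:
  [B [B v] xor [B v]]

1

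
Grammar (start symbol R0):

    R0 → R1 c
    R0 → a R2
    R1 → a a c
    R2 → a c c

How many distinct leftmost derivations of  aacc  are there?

2

Parse trees for aacc:
  [R0 [R1 a a c] c]
  [R0 a [R2 a c c]]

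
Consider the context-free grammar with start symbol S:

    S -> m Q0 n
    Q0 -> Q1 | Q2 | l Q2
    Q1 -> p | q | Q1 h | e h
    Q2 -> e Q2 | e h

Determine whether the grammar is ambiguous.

Witness: m e h n

Derivation 1: S ⇒ m Q0 n ⇒ m Q1 n ⇒ m e h n
Derivation 2: S ⇒ m Q0 n ⇒ m Q2 n ⇒ m e h n

Two distinct leftmost derivations for the same string.

Ambiguous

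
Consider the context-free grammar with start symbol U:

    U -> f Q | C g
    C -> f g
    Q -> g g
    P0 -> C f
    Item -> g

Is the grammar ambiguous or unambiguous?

Ambiguous

Witness: f g g

Derivation 1: U ⇒ f Q ⇒ f g g
Derivation 2: U ⇒ C g ⇒ f g g

Two distinct leftmost derivations for the same string.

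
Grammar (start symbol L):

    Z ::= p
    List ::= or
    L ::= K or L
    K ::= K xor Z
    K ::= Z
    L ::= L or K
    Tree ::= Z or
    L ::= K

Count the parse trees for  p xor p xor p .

1

Parse trees for p xor p xor p:
  [L [K [K [K [Z p]] xor [Z p]] xor [Z p]]]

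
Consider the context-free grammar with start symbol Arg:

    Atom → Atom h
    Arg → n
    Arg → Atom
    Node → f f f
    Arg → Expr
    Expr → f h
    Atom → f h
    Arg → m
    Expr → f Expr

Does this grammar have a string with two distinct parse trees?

Witness: f h

Derivation 1: Arg ⇒ Atom ⇒ f h
Derivation 2: Arg ⇒ Expr ⇒ f h

Two distinct leftmost derivations for the same string.

Ambiguous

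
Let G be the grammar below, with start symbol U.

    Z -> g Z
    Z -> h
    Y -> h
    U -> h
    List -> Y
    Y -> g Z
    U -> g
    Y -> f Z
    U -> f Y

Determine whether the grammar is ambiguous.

Unambiguous

(List is unreachable from U, so its rules don't affect L(U).) Each reachable nonterminal has at most one production per leading terminal, and all productions are right-linear; the derivation is determined token-by-token.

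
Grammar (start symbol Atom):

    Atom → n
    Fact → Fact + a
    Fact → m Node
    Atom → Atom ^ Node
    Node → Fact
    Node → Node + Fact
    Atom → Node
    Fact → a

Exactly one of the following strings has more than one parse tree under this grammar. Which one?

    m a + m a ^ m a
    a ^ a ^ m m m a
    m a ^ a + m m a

m a + m a ^ m a: 2 trees
a ^ a ^ m m m a: 1 tree
m a ^ a + m m a: 1 tree

m a + m a ^ m a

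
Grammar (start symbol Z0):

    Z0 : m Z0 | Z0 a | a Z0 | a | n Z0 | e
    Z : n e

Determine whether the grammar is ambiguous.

Witness: a a

Derivation 1: Z0 ⇒ Z0 a ⇒ a a
Derivation 2: Z0 ⇒ a Z0 ⇒ a a

Two distinct leftmost derivations for the same string.

Ambiguous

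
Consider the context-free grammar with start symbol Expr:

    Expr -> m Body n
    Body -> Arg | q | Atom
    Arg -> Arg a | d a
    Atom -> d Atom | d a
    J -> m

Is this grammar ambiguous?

Witness: m d a n

Derivation 1: Expr ⇒ m Body n ⇒ m Arg n ⇒ m d a n
Derivation 2: Expr ⇒ m Body n ⇒ m Atom n ⇒ m d a n

Two distinct leftmost derivations for the same string.

Ambiguous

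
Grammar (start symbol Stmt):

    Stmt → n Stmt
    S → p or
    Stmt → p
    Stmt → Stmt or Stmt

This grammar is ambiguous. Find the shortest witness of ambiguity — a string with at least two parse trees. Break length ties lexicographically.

n p or p

length 1: no string has ≥2 trees
length 2: no string has ≥2 trees
length 3: no string has ≥2 trees
length 4: n p or p has 2 parse trees

Two derivations of n p or p:
  Stmt ⇒ n Stmt ⇒ n Stmt or Stmt ⇒ n p or Stmt ⇒ n p or p
  Stmt ⇒ Stmt or Stmt ⇒ n Stmt or Stmt ⇒ n p or Stmt ⇒ n p or p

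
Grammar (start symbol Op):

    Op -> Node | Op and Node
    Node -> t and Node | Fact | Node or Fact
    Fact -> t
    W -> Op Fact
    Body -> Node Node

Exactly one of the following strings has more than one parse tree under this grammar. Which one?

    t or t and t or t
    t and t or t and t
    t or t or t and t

t and t or t and t

t or t and t or t: 1 tree
t and t or t and t: 3 trees
t or t or t and t: 1 tree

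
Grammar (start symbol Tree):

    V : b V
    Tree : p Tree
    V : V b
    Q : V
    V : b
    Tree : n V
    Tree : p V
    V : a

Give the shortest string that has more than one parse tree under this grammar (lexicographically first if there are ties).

length 2: no string has ≥2 trees
length 3: n b b has 2 parse trees

Two derivations of n b b:
  Tree ⇒ n V ⇒ n b V ⇒ n b b
  Tree ⇒ n V ⇒ n V b ⇒ n b b

n b b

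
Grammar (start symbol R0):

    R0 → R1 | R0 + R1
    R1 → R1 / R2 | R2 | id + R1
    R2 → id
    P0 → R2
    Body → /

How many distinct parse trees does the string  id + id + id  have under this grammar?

Parse trees for id + id + id:
  [R0 [R1 id + [R1 id + [R1 [R2 id]]]]]
  [R0 [R0 [R1 [R2 id]]] + [R1 id + [R1 [R2 id]]]]
  [R0 [R0 [R1 id + [R1 [R2 id]]]] + [R1 [R2 id]]]
  [R0 [R0 [R0 [R1 [R2 id]]] + [R1 [R2 id]]] + [R1 [R2 id]]]

4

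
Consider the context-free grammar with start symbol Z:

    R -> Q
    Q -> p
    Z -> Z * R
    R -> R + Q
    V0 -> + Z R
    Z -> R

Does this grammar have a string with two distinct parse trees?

Only Z, R, Q are reachable from Z; ignoring the rest: Z → Z * R | R  ;  R → R + Q | Q  — a left-associative chain with Q at the bottom. Each string factors uniquely by precedence.

Unambiguous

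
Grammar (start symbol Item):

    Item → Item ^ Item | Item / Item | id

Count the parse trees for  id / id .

1

Parse trees for id / id:
  [Item [Item id] / [Item id]]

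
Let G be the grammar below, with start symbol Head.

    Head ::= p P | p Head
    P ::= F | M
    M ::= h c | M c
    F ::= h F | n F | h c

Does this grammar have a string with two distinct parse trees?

Ambiguous

Witness: p h c

Derivation 1: Head ⇒ p P ⇒ p F ⇒ p h c
Derivation 2: Head ⇒ p P ⇒ p M ⇒ p h c

Two distinct leftmost derivations for the same string.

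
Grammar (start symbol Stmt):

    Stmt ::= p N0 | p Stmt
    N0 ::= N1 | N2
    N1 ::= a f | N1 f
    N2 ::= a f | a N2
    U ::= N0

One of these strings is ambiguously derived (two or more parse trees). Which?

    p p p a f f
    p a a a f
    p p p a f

p p p a f

p p p a f f: 1 tree
p a a a f: 1 tree
p p p a f: 2 trees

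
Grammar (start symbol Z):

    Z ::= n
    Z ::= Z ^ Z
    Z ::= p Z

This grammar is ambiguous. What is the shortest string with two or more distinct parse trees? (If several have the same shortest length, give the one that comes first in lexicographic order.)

length 1: no string has ≥2 trees
length 2: no string has ≥2 trees
length 3: no string has ≥2 trees
length 4: p n ^ n has 2 parse trees

Two derivations of p n ^ n:
  Z ⇒ Z ^ Z ⇒ p Z ^ Z ⇒ p n ^ Z ⇒ p n ^ n
  Z ⇒ p Z ⇒ p Z ^ Z ⇒ p n ^ Z ⇒ p n ^ n

p n ^ n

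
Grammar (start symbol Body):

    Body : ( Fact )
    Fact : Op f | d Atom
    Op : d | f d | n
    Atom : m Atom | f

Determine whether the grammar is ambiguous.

Witness: ( d f )

Derivation 1: Body ⇒ ( Fact ) ⇒ ( Op f ) ⇒ ( d f )
Derivation 2: Body ⇒ ( Fact ) ⇒ ( d Atom ) ⇒ ( d f )

Two distinct leftmost derivations for the same string.

Ambiguous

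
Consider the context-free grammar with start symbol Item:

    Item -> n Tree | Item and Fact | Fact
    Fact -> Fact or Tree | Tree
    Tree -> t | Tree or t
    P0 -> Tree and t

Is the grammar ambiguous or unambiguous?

Ambiguous

Witness: t or t

Derivation 1: Item ⇒ Fact ⇒ Fact or Tree ⇒ Tree or Tree ⇒ t or Tree ⇒ t or t
Derivation 2: Item ⇒ Fact ⇒ Tree ⇒ Tree or t ⇒ t or t

Two distinct leftmost derivations for the same string.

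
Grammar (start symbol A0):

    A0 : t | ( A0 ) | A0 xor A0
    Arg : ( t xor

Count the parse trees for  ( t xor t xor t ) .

Parse trees for ( t xor t xor t ):
  [A0 ( [A0 [A0 t] xor [A0 [A0 t] xor [A0 t]]] )]
  [A0 ( [A0 [A0 [A0 t] xor [A0 t]] xor [A0 t]] )]

2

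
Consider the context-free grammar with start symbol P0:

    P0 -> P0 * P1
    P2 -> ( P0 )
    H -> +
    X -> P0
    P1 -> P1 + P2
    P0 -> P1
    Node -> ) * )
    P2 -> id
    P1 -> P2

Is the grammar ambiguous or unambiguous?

Unambiguous

Only P0, P1, P2 are reachable from P0; ignoring the rest: The grammar is stratified — P0 handles '*' (left-recursive), P1 handles '+', P2 atoms. Each operator has a fixed associativity and precedence level, so every string has one parse.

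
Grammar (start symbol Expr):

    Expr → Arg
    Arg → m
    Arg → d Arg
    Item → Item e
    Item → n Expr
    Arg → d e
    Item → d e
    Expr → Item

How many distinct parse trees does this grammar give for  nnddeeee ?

4

Parse trees for nnddeeee:
  [Expr [Item [Item [Item [Item n [Expr [Item n [Expr [Arg d [Arg d e]]]]]] e] e] e]]
  [Expr [Item [Item [Item n [Expr [Item [Item n [Expr [Arg d [Arg d e]]]] e]]] e] e]]
  [Expr [Item [Item n [Expr [Item [Item [Item n [Expr [Arg d [Arg d e]]]] e] e]]] e]]
  [Expr [Item n [Expr [Item [Item [Item [Item n [Expr [Arg d [Arg d e]]]] e] e] e]]]]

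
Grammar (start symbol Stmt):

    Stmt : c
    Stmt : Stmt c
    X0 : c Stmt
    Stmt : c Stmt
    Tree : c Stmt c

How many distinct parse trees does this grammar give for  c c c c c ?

16

Parse trees for c c c c c (showing first 6 of 16):
  [Stmt [Stmt [Stmt [Stmt [Stmt c] c] c] c] c]
  [Stmt [Stmt [Stmt [Stmt c [Stmt c]] c] c] c]
  [Stmt [Stmt [Stmt c [Stmt [Stmt c] c]] c] c]
  [Stmt [Stmt [Stmt c [Stmt c [Stmt c]]] c] c]
  [Stmt [Stmt c [Stmt [Stmt [Stmt c] c] c]] c]
  [Stmt [Stmt c [Stmt [Stmt c [Stmt c]] c]] c]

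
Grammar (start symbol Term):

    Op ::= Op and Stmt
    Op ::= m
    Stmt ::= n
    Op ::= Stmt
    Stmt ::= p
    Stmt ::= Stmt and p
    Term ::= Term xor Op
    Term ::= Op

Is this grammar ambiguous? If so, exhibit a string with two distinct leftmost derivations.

Ambiguous

Witness: n and p

Derivation 1: Term ⇒ Op ⇒ Op and Stmt ⇒ Stmt and Stmt ⇒ n and Stmt ⇒ n and p
Derivation 2: Term ⇒ Op ⇒ Stmt ⇒ Stmt and p ⇒ n and p

Two distinct leftmost derivations for the same string.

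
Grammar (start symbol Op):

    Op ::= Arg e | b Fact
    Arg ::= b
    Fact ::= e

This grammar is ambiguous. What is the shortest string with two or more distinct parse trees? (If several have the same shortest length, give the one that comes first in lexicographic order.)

length 2: b e has 2 parse trees

Two derivations of b e:
  Op ⇒ Arg e ⇒ b e
  Op ⇒ b Fact ⇒ b e

b e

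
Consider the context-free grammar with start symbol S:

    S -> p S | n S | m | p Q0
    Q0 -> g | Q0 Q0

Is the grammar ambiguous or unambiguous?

Witness: p g g g

Derivation 1: S ⇒ p Q0 ⇒ p Q0 Q0 ⇒ p g Q0 ⇒ p g Q0 Q0 ⇒ p g g Q0 ⇒ p g g g
Derivation 2: S ⇒ p Q0 ⇒ p Q0 Q0 ⇒ p Q0 Q0 Q0 ⇒ p g Q0 Q0 ⇒ p g g Q0 ⇒ p g g g

Two distinct leftmost derivations for the same string.

Ambiguous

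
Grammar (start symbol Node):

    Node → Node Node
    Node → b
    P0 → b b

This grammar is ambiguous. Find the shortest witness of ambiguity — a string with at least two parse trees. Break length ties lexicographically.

length 1: no string has ≥2 trees
length 2: no string has ≥2 trees
length 3: b b b has 2 parse trees

Two derivations of b b b:
  Node ⇒ Node Node ⇒ Node Node Node ⇒ b Node Node ⇒ b b Node ⇒ b b b
  Node ⇒ Node Node ⇒ b Node ⇒ b Node Node ⇒ b b Node ⇒ b b b

b b b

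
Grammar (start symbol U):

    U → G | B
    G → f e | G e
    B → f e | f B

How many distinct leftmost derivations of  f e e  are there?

1

Parse trees for f e e:
  [U [G [G f e] e]]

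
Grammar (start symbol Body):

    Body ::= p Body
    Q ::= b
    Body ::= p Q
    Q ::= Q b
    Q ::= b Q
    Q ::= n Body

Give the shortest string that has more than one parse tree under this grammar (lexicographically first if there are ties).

p b b

length 2: no string has ≥2 trees
length 3: p b b has 2 parse trees

Two derivations of p b b:
  Body ⇒ p Q ⇒ p Q b ⇒ p b b
  Body ⇒ p Q ⇒ p b Q ⇒ p b b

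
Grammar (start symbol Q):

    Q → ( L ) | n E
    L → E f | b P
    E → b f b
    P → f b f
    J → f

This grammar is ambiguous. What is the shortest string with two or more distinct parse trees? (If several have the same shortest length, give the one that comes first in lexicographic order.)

( b f b f )

length 4: no string has ≥2 trees
length 6: ( b f b f ) has 2 parse trees

Two derivations of ( b f b f ):
  Q ⇒ ( L ) ⇒ ( E f ) ⇒ ( b f b f )
  Q ⇒ ( L ) ⇒ ( b P ) ⇒ ( b f b f )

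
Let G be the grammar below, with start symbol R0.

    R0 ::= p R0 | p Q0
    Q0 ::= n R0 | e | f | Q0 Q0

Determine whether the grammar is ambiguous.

Ambiguous

Witness: p e e e

Derivation 1: R0 ⇒ p Q0 ⇒ p Q0 Q0 ⇒ p e Q0 ⇒ p e Q0 Q0 ⇒ p e e Q0 ⇒ p e e e
Derivation 2: R0 ⇒ p Q0 ⇒ p Q0 Q0 ⇒ p Q0 Q0 Q0 ⇒ p e Q0 Q0 ⇒ p e e Q0 ⇒ p e e e

Two distinct leftmost derivations for the same string.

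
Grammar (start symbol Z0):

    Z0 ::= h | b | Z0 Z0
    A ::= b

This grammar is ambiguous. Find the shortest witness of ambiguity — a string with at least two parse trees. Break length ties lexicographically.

length 1: no string has ≥2 trees
length 2: no string has ≥2 trees
length 3: b b b has 2 parse trees

Two derivations of b b b:
  Z0 ⇒ Z0 Z0 ⇒ b Z0 ⇒ b Z0 Z0 ⇒ b b Z0 ⇒ b b b
  Z0 ⇒ Z0 Z0 ⇒ Z0 Z0 Z0 ⇒ b Z0 Z0 ⇒ b b Z0 ⇒ b b b

b b b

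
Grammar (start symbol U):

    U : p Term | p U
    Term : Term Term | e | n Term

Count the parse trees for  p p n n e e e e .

Parse trees for p p n n e e e e (showing first 6 of 28):
  [U p [U p [Term [Term n [Term n [Term e]]] [Term [Term e] [Term [Term e] [Term e]]]]]]
  [U p [U p [Term [Term n [Term n [Term e]]] [Term [Term [Term e] [Term e]] [Term e]]]]]
  [U p [U p [Term [Term [Term n [Term n [Term e]]] [Term e]] [Term [Term e] [Term e]]]]]
  [U p [U p [Term [Term n [Term [Term n [Term e]] [Term e]]] [Term [Term e] [Term e]]]]]
  [U p [U p [Term [Term n [Term n [Term [Term e] [Term e]]]] [Term [Term e] [Term e]]]]]
  [U p [U p [Term [Term [Term n [Term n [Term e]]] [Term [Term e] [Term e]]] [Term e]]]]

28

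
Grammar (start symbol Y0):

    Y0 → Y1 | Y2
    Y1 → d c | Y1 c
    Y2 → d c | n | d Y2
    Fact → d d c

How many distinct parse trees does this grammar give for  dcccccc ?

Parse trees for dcccccc:
  [Y0 [Y1 [Y1 [Y1 [Y1 [Y1 [Y1 d c] c] c] c] c] c]]

1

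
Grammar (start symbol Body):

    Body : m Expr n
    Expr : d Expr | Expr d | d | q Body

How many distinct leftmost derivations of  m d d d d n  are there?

Parse trees for m d d d d n:
  [Body m [Expr d [Expr d [Expr d [Expr d]]]] n]
  [Body m [Expr d [Expr d [Expr [Expr d] d]]] n]
  [Body m [Expr d [Expr [Expr d [Expr d]] d]] n]
  [Body m [Expr d [Expr [Expr [Expr d] d] d]] n]
  [Body m [Expr [Expr d [Expr d [Expr d]]] d] n]
  [Body m [Expr [Expr d [Expr [Expr d] d]] d] n]
  [Body m [Expr [Expr [Expr d [Expr d]] d] d] n]
  [Body m [Expr [Expr [Expr [Expr d] d] d] d] n]

8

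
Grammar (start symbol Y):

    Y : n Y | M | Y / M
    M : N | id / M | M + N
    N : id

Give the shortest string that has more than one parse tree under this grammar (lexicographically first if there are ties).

length 1: no string has ≥2 trees
length 2: no string has ≥2 trees
length 3: id / id has 2 parse trees

Two derivations of id / id:
  Y ⇒ M ⇒ id / M ⇒ id / N ⇒ id / id
  Y ⇒ Y / M ⇒ M / M ⇒ N / M ⇒ id / M ⇒ id / N ⇒ id / id

id / id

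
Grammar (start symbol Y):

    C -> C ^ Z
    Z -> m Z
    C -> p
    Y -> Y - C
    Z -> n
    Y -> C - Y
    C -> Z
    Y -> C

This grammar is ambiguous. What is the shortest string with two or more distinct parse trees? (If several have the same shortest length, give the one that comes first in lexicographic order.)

length 1: no string has ≥2 trees
length 2: no string has ≥2 trees
length 3: n - n has 2 parse trees

Two derivations of n - n:
  Y ⇒ Y - C ⇒ C - C ⇒ Z - C ⇒ n - C ⇒ n - Z ⇒ n - n
  Y ⇒ C - Y ⇒ Z - Y ⇒ n - Y ⇒ n - C ⇒ n - Z ⇒ n - n

n - n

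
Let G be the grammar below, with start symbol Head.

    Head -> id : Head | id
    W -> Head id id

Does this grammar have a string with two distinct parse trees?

Only Head is reachable from Head; ignoring the rest: Right-recursive list with a separator: after each atom, whether the separator follows determines the rule. One parse per string.

Unambiguous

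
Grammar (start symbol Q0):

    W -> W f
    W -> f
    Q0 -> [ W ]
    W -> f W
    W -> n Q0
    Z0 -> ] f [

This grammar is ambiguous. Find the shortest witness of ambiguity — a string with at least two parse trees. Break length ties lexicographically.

[ f f ]

length 3: no string has ≥2 trees
length 4: [ f f ] has 2 parse trees

Two derivations of [ f f ]:
  Q0 ⇒ [ W ] ⇒ [ W f ] ⇒ [ f f ]
  Q0 ⇒ [ W ] ⇒ [ f W ] ⇒ [ f f ]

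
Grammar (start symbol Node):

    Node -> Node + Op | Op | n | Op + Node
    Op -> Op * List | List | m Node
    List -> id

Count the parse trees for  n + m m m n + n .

Parse trees for n + m m m n + n:
  [Node [Node n] + [Op m [Node [Op m [Node [Op m [Node n]] + [Node n]]]]]]
  [Node [Node n] + [Op m [Node [Op m [Node [Op m [Node n]]]] + [Node n]]]]

2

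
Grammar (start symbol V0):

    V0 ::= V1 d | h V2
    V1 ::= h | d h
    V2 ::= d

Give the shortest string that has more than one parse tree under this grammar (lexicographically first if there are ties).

h d

length 2: h d has 2 parse trees

Two derivations of h d:
  V0 ⇒ V1 d ⇒ h d
  V0 ⇒ h V2 ⇒ h d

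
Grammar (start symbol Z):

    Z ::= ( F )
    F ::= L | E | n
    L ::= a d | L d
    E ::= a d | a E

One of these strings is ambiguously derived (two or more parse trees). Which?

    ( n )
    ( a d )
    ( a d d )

( a d )

( n ): 1 tree
( a d ): 2 trees
( a d d ): 1 tree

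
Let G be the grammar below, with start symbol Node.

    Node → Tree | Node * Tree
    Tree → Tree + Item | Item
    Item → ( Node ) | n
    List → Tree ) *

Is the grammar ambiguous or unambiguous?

Only Node, Tree, Item are reachable from Node; ignoring the rest: This is a standard precedence ladder (Node over Tree over Item), with each level left-recursive on its own operator ('*' at Node, '+' at Tree). That structure is LR(1), hence unambiguous.

Unambiguous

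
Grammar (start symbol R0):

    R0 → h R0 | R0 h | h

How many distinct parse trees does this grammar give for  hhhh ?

8

Parse trees for hhhh:
  [R0 h [R0 h [R0 h [R0 h]]]]
  [R0 h [R0 h [R0 [R0 h] h]]]
  [R0 h [R0 [R0 h [R0 h]] h]]
  [R0 h [R0 [R0 [R0 h] h] h]]
  [R0 [R0 h [R0 h [R0 h]]] h]
  [R0 [R0 h [R0 [R0 h] h]] h]
  [R0 [R0 [R0 h [R0 h]] h] h]
  [R0 [R0 [R0 [R0 h] h] h] h]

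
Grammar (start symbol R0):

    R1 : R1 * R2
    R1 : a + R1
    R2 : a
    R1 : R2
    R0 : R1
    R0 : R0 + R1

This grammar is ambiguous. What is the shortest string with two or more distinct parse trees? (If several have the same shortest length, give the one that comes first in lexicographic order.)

length 1: no string has ≥2 trees
length 3: a + a has 2 parse trees

Two derivations of a + a:
  R0 ⇒ R1 ⇒ a + R1 ⇒ a + R2 ⇒ a + a
  R0 ⇒ R0 + R1 ⇒ R1 + R1 ⇒ R2 + R1 ⇒ a + R1 ⇒ a + R2 ⇒ a + a

a + a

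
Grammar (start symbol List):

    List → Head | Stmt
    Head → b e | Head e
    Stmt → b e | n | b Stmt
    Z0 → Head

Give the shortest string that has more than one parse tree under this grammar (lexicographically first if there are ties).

b e

length 1: no string has ≥2 trees
length 2: b e has 2 parse trees

Two derivations of b e:
  List ⇒ Head ⇒ b e
  List ⇒ Stmt ⇒ b e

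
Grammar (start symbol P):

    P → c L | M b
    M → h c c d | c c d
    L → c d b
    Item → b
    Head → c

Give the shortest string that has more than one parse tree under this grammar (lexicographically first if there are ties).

length 4: c c d b has 2 parse trees

Two derivations of c c d b:
  P ⇒ c L ⇒ c c d b
  P ⇒ M b ⇒ c c d b

c c d b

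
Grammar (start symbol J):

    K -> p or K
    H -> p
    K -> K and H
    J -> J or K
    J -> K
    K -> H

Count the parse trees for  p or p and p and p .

Parse trees for p or p and p and p:
  [J [J [K [H p]]] or [K [K [K [H p]] and [H p]] and [H p]]]
  [J [K p or [K [K [K [H p]] and [H p]] and [H p]]]]
  [J [K [K p or [K [K [H p]] and [H p]]] and [H p]]]
  [J [K [K [K p or [K [H p]]] and [H p]] and [H p]]]

4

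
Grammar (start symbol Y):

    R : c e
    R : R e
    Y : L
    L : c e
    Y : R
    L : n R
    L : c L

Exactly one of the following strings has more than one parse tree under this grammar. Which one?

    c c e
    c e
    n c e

c e

c c e: 1 tree
c e: 2 trees
n c e: 1 tree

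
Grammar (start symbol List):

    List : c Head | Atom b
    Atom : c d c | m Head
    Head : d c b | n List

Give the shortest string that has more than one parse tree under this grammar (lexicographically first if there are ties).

length 4: c d c b has 2 parse trees

Two derivations of c d c b:
  List ⇒ c Head ⇒ c d c b
  List ⇒ Atom b ⇒ c d c b

c d c b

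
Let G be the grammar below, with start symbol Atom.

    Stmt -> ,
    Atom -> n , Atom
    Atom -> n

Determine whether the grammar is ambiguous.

(Stmt is unreachable from Atom, so its rules don't affect L(Atom).) Right-recursive list with a separator: after each atom, whether the separator follows determines the rule. One parse per string.

Unambiguous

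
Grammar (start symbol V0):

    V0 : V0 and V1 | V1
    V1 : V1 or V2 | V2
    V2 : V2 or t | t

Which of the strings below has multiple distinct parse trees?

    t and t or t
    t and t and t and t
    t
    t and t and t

t and t or t: 2 trees
t and t and t and t: 1 tree
t: 1 tree
t and t and t: 1 tree

t and t or t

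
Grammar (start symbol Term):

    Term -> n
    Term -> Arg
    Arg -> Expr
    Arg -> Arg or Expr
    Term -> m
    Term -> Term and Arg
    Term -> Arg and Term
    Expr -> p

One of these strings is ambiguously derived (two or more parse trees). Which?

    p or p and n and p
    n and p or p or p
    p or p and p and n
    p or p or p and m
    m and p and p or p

p or p and n and p

p or p and n and p: 2 trees
n and p or p or p: 1 tree
p or p and p and n: 1 tree
p or p or p and m: 1 tree
m and p and p or p: 1 tree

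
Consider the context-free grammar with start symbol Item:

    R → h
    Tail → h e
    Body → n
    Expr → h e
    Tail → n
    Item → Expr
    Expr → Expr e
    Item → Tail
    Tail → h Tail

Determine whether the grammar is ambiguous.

Ambiguous

Witness: h e

Derivation 1: Item ⇒ Expr ⇒ h e
Derivation 2: Item ⇒ Tail ⇒ h e

Two distinct leftmost derivations for the same string.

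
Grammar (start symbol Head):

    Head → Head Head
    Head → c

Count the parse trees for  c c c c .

5

Parse trees for c c c c:
  [Head [Head c] [Head [Head c] [Head [Head c] [Head c]]]]
  [Head [Head c] [Head [Head [Head c] [Head c]] [Head c]]]
  [Head [Head [Head c] [Head c]] [Head [Head c] [Head c]]]
  [Head [Head [Head c] [Head [Head c] [Head c]]] [Head c]]
  [Head [Head [Head [Head c] [Head c]] [Head c]] [Head c]]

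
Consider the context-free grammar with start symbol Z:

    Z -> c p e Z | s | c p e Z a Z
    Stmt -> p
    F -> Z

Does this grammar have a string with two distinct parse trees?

Ambiguous

Witness: c p e c p e s a s

Derivation 1: Z ⇒ c p e Z ⇒ c p e c p e Z a Z ⇒ c p e c p e s a Z ⇒ c p e c p e s a s
Derivation 2: Z ⇒ c p e Z a Z ⇒ c p e c p e Z a Z ⇒ c p e c p e s a Z ⇒ c p e c p e s a s

Two distinct leftmost derivations for the same string.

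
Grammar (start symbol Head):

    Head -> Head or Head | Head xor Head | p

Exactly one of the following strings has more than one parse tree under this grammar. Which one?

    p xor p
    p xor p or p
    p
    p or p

p xor p: 1 tree
p xor p or p: 2 trees
p: 1 tree
p or p: 1 tree

p xor p or p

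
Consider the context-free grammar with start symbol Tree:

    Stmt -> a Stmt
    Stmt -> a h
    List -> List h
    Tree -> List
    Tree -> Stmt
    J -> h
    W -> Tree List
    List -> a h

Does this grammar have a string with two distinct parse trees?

Ambiguous

Witness: a h

Derivation 1: Tree ⇒ List ⇒ a h
Derivation 2: Tree ⇒ Stmt ⇒ a h

Two distinct leftmost derivations for the same string.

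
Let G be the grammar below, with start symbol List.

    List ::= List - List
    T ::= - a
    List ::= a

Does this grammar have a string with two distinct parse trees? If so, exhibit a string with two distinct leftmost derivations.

Ambiguous

Witness: a - a - a

Derivation 1: List ⇒ List - List ⇒ List - List - List ⇒ a - List - List ⇒ a - a - List ⇒ a - a - a
Derivation 2: List ⇒ List - List ⇒ a - List ⇒ a - List - List ⇒ a - a - List ⇒ a - a - a

Two distinct leftmost derivations for the same string.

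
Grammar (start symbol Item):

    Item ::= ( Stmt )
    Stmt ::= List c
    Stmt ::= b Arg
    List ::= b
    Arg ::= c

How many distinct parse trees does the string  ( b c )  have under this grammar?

2

Parse trees for ( b c ):
  [Item ( [Stmt [List b] c] )]
  [Item ( [Stmt b [Arg c]] )]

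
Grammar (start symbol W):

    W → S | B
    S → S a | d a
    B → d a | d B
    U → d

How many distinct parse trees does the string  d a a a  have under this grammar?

1

Parse trees for d a a a:
  [W [S [S [S d a] a] a]]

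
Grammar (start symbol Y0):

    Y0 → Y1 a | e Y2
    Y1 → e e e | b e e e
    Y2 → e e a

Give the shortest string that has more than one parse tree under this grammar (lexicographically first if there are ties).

length 4: e e e a has 2 parse trees

Two derivations of e e e a:
  Y0 ⇒ Y1 a ⇒ e e e a
  Y0 ⇒ e Y2 ⇒ e e e a

e e e a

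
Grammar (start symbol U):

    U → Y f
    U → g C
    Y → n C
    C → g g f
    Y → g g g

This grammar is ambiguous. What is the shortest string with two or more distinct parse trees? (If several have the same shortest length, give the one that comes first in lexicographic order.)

g g g f

length 4: g g g f has 2 parse trees

Two derivations of g g g f:
  U ⇒ Y f ⇒ g g g f
  U ⇒ g C ⇒ g g g f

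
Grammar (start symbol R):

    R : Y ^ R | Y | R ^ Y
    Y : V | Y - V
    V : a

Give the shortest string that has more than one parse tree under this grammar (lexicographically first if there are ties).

length 1: no string has ≥2 trees
length 3: a ^ a has 2 parse trees

Two derivations of a ^ a:
  R ⇒ Y ^ R ⇒ V ^ R ⇒ a ^ R ⇒ a ^ Y ⇒ a ^ V ⇒ a ^ a
  R ⇒ R ^ Y ⇒ Y ^ Y ⇒ V ^ Y ⇒ a ^ Y ⇒ a ^ V ⇒ a ^ a

a ^ a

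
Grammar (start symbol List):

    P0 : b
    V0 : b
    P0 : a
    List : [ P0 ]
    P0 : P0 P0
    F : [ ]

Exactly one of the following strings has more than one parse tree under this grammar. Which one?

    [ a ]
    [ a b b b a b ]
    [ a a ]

[ a ]: 1 tree
[ a b b b a b ]: 42 trees
[ a a ]: 1 tree

[ a b b b a b ]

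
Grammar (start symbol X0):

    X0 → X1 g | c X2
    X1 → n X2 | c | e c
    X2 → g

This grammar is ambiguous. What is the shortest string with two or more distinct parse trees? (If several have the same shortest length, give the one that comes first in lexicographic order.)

c g

length 2: c g has 2 parse trees

Two derivations of c g:
  X0 ⇒ X1 g ⇒ c g
  X0 ⇒ c X2 ⇒ c g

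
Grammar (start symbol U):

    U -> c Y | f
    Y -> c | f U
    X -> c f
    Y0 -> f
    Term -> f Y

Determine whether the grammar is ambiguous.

Only U, Y are reachable from U; ignoring the rest: Each reachable nonterminal has at most one production per leading terminal, and all productions are right-linear; the derivation is determined token-by-token.

Unambiguous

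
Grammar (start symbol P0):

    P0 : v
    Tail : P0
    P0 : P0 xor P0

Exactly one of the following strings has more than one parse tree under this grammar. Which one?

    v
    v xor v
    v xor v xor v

v: 1 tree
v xor v: 1 tree
v xor v xor v: 2 trees

v xor v xor v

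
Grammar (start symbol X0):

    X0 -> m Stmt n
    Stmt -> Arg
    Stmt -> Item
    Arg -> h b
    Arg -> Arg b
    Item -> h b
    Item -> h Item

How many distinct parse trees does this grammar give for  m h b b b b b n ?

Parse trees for m h b b b b b n:
  [X0 m [Stmt [Arg [Arg [Arg [Arg [Arg h b] b] b] b] b]] n]

1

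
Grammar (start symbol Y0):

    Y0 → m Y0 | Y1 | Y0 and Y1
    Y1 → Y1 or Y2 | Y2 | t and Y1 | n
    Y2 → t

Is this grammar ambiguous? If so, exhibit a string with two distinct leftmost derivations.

Ambiguous

Witness: t and n

Derivation 1: Y0 ⇒ Y1 ⇒ t and Y1 ⇒ t and n
Derivation 2: Y0 ⇒ Y0 and Y1 ⇒ Y1 and Y1 ⇒ Y2 and Y1 ⇒ t and Y1 ⇒ t and n

Two distinct leftmost derivations for the same string.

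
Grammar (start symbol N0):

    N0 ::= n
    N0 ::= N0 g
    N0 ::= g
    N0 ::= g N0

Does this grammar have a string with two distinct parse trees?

Ambiguous

Witness: g g

Derivation 1: N0 ⇒ N0 g ⇒ g g
Derivation 2: N0 ⇒ g N0 ⇒ g g

Two distinct leftmost derivations for the same string.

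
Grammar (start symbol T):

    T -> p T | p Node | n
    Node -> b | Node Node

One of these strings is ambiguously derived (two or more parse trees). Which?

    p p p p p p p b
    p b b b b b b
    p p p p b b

p b b b b b b

p p p p p p p b: 1 tree
p b b b b b b: 42 trees
p p p p b b: 1 tree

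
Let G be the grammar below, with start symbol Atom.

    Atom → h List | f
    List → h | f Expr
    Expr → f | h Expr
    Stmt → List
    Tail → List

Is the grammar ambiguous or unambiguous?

Unambiguous

(Stmt, Tail are unreachable from Atom, so their rules don't affect L(Atom).) Restricted to the reachable nonterminals, every rule has the form A → t or A → t B, and no two rules for the same A share a first terminal. The grammar encodes a DFA — one run per string.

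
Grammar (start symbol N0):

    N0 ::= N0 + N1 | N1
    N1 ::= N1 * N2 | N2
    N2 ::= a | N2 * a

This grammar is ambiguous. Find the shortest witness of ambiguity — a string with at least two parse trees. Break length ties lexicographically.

length 1: no string has ≥2 trees
length 3: a * a has 2 parse trees

Two derivations of a * a:
  N0 ⇒ N1 ⇒ N1 * N2 ⇒ N2 * N2 ⇒ a * N2 ⇒ a * a
  N0 ⇒ N1 ⇒ N2 ⇒ N2 * a ⇒ a * a

a * a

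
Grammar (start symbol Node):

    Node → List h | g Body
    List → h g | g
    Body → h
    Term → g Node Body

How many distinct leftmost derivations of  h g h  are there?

Parse trees for h g h:
  [Node [List h g] h]

1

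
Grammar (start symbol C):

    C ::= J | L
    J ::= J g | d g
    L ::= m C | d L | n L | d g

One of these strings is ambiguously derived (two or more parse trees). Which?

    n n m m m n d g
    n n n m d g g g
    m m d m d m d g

n n m m m n d g: 1 tree
n n n m d g g g: 1 tree
m m d m d m d g: 2 trees

m m d m d m d g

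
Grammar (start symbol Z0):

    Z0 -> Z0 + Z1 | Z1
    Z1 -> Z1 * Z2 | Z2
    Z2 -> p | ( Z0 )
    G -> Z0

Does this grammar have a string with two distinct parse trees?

Unambiguous

(G is unreachable from Z0, so its rules don't affect L(Z0).) The grammar is stratified — Z0 handles '+' (left-recursive), Z1 handles '*', Z2 atoms. Each operator has a fixed associativity and precedence level, so every string has one parse.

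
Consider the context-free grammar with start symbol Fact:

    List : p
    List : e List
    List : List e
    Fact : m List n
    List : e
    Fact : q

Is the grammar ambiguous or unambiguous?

Witness: m e e n

Derivation 1: Fact ⇒ m List n ⇒ m e List n ⇒ m e e n
Derivation 2: Fact ⇒ m List n ⇒ m List e n ⇒ m e e n

Two distinct leftmost derivations for the same string.

Ambiguous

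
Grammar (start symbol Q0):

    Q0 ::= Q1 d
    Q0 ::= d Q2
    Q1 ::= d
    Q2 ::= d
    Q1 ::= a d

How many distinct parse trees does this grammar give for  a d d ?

Parse trees for a d d:
  [Q0 [Q1 a d] d]

1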